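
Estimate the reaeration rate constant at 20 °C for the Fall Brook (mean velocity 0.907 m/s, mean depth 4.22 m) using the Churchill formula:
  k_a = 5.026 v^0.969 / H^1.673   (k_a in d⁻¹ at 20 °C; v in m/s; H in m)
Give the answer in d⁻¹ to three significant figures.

k_a ≈ 0.411 d⁻¹

k_a = 5.026 × 0.907^0.969 / 4.22^1.673 = 5.026 × 0.9097 / 11.12 = 0.4111 d⁻¹.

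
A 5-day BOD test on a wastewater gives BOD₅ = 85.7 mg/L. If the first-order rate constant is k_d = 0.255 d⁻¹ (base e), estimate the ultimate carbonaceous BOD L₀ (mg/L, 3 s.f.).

BOD₅ = L₀(1 − e^(−5k_d)) ⇒ L₀ = BOD₅ / (1 − e^(−5×0.255))
= 85.7 / (1 − 0.2794) = 85.7 / 0.7206 = 118.9 mg/L.

L₀ ≈ 119 mg/L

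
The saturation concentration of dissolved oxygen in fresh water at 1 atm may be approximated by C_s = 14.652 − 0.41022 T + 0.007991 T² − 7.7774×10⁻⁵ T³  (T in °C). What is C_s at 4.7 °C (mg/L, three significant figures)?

C_s = 14.652 − 0.41022×4.7 + 0.007991×4.7² − 7.7774×10⁻⁵×4.7³ = 12.89 mg/L.

C_s ≈ 12.9 mg/L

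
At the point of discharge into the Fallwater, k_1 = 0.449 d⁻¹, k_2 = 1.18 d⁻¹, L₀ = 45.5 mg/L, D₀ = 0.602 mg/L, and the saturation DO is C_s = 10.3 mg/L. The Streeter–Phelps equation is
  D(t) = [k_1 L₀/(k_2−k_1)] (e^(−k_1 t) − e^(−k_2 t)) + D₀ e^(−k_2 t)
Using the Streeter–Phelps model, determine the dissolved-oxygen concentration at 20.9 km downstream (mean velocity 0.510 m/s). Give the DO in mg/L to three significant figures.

DO ≈ 3.34 mg/L

Travel time t = x/v = 20.9 km / (0.510 m/s) = 20900 m / 0.510 m/s = 40980 s = 0.4743 d.
k_1 L₀/(k_2−k_1) = 0.449×45.5/(1.18−0.449) = 20.43/0.7310 = 27.95 mg/L.
e^(−k_1 t) = e^(−0.449×0.4743) = 0.8082; e^(−k_2 t) = e^(−1.18×0.4743) = 0.5714.
D = 27.95 × (0.8082 − 0.5714) + 0.602 × 0.5714 = 6.618 + 0.3440 = 6.962 mg/L.
DO = C_s − D = 10.3 − 6.962 = 3.338 mg/L.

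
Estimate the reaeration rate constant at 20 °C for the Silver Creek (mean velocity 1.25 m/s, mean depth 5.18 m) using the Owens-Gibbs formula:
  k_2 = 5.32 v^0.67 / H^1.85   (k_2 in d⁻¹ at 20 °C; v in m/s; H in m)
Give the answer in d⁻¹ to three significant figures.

k_2 ≈ 0.295 d⁻¹

k_2 = 5.32 × 1.25^0.67 / 5.18^1.85 = 5.32 × 1.161 / 20.97 = 0.2947 d⁻¹.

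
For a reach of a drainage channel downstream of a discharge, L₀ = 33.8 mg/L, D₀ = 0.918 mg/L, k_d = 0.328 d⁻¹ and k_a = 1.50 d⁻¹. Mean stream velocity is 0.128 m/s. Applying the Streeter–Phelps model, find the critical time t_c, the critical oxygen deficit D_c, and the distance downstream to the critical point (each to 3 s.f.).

t_c ≈ 1.21 d; D_c ≈ 4.97 mg/L; x_c ≈ 13.4 km

t_c = [1/(k_a−k_d)] ln[(k_a/k_d)(1 − D₀(k_a−k_d)/(k_d L₀))]
= [1/(1.50−0.328)] ln[(1.50/0.328)(1 − 0.918×1.172/(0.328×33.8))]
= (1/1.172) ln[4.573 × 0.9030] = 0.8532 × ln(4.129) = 0.8532 × 1.418 = 1.210 d.
D_c = (k_d/k_a) L₀ e^(−k_d t_c) = (0.328/1.50) × 33.8 × e^(−0.328×1.210) = 0.2187 × 33.8 × 0.6724 = 4.970 mg/L.
x_c = v t_c = 0.128 m/s × 1.210 d × 86400 s/d = 13380 m ≈ 13.4 km.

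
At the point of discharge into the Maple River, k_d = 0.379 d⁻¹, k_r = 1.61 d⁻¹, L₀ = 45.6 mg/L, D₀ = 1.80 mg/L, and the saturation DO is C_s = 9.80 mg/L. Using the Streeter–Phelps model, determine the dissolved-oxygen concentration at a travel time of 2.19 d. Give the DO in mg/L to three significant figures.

k_d L₀/(k_r−k_d) = 0.379×45.6/(1.61−0.379) = 17.28/1.231 = 14.04 mg/L.
e^(−k_d t) = e^(−0.379×2.190) = 0.4360; e^(−k_r t) = e^(−1.61×2.190) = 0.02943.
D = 14.04 × (0.4360 − 0.02943) + 1.80 × 0.02943 = 5.709 + 0.05297 = 5.762 mg/L.
DO = C_s − D = 9.80 − 5.762 = 4.038 mg/L.

DO ≈ 4.04 mg/L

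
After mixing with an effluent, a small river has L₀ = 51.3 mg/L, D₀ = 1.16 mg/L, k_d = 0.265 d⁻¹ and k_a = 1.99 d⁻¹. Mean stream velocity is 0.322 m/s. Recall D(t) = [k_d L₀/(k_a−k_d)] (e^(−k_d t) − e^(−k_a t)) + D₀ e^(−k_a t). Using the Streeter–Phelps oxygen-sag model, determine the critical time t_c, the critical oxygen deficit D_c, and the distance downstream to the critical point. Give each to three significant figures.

t_c ≈ 1.08 d; D_c ≈ 5.14 mg/L; x_c ≈ 29.9 km

With k_a/k_d = 7.509 and 1 − D₀(k_a−k_d)/(k_d L₀) = 0.8528,
t_c = ln(7.509 × 0.8528) / (1.99 − 0.265) = ln(6.404) / 1.725 = 1.857/1.725 = 1.076 d.
D_c = (k_d/k_a) L₀ e^(−k_d t_c) = (0.265/1.99) × 51.3 × e^(−0.265×1.076) = 0.1332 × 51.3 × 0.7518 = 5.136 mg/L.
x_c = v t_c = 0.322 m/s × 1.076 d × 86400 s/d = 29950 m ≈ 29.9 km.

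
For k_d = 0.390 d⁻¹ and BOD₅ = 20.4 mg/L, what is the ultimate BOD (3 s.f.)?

L₀ ≈ 23.8 mg/L

BOD₅ = L₀(1 − e^(−5k_d)) ⇒ L₀ = BOD₅ / (1 − e^(−5×0.390))
= 20.4 / (1 − 0.1423) = 20.4 / 0.8577 = 23.78 mg/L.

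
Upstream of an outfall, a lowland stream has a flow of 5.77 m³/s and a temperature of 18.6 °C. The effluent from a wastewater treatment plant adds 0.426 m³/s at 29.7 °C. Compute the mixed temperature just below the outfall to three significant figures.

Flow-weighted mixing: C = (Q_r C_r + Q_w C_w)/(Q_r + Q_w)
= (5.77×18.6 + 0.426×29.7)/(5.77 + 0.426) = 120.0/6.196 = 19.36 °C.

19.4 °C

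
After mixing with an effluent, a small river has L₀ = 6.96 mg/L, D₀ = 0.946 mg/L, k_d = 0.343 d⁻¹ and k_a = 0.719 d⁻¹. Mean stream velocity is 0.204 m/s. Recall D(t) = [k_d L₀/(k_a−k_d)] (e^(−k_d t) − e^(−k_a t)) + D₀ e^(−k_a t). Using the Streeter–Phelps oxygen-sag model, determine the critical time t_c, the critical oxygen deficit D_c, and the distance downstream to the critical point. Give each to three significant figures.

t_c ≈ 1.54 d; D_c ≈ 1.96 mg/L; x_c ≈ 27.1 km

At the critical point dD/dt = 0, so k_d L₀ e^(−k_d t) = k_a D. Substituting D(t) from the Streeter–Phelps equation and solving for t gives
t_c = ln[(k_a/k_d)(1 − D₀(k_a−k_d)/(k_d L₀))] / (k_a−k_d).
Here k_a−k_d = 0.3760 d⁻¹ and 1 − D₀(k_a−k_d)/(k_d L₀) = 1 − 0.946×0.3760/(0.343×6.96) = 0.8510, so
t_c = ln(2.096 × 0.8510) / 0.3760 = 0.5788 / 0.3760 = 1.539 d.
D_c = (k_d/k_a) L₀ e^(−k_d t_c) = (0.343/0.719) × 6.96 × e^(−0.343×1.539) = 0.4771 × 6.96 × 0.5898 = 1.958 mg/L.
x_c = v t_c = 0.204 m/s × 1.539 d × 86400 s/d = 27130 m ≈ 27.1 km.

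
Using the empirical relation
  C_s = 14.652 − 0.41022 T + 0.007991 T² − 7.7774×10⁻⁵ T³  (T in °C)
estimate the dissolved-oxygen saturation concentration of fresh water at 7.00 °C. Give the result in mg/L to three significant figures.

C_s ≈ 12.1 mg/L

C_s = 14.652 − 0.41022×7.00 + 0.007991×7.00² − 7.7774×10⁻⁵×7.00³ = 12.15 mg/L.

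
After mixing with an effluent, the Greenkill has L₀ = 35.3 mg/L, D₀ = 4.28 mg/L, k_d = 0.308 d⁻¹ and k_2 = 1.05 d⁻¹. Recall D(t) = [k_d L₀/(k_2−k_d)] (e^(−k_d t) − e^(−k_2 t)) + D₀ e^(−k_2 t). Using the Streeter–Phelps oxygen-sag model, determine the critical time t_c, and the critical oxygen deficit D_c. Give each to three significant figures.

At the critical point dD/dt = 0, so k_d L₀ e^(−k_d t) = k_2 D. Substituting D(t) from the Streeter–Phelps equation and solving for t gives
t_c = ln[(k_2/k_d)(1 − D₀(k_2−k_d)/(k_d L₀))] / (k_2−k_d).
Here k_2−k_d = 0.7420 d⁻¹ and 1 − D₀(k_2−k_d)/(k_d L₀) = 1 − 4.28×0.7420/(0.308×35.3) = 0.7079, so
t_c = ln(3.409 × 0.7079) / 0.7420 = 0.8810 / 0.7420 = 1.187 d.
L(t_c) = L₀ e^(−k_d t_c) = 35.3 × 0.6937 = 24.49 mg/L, and at the critical point k_2 D_c = k_d L, so D_c = (0.308/1.05) × 24.49 = 7.183 mg/L.

t_c ≈ 1.19 d; D_c ≈ 7.18 mg/L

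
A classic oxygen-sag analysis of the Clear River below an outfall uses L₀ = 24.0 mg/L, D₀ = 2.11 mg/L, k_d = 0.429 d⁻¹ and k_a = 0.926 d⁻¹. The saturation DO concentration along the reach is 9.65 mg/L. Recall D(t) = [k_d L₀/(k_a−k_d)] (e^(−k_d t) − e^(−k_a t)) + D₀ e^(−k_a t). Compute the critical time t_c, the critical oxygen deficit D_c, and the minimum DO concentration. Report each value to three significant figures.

t_c ≈ 1.33 d; D_c ≈ 6.28 mg/L; min DO ≈ 3.37 mg/L

At the critical point dD/dt = 0, so k_d L₀ e^(−k_d t) = k_a D. Substituting D(t) from the Streeter–Phelps equation and solving for t gives
t_c = ln[(k_a/k_d)(1 − D₀(k_a−k_d)/(k_d L₀))] / (k_a−k_d).
Here k_a−k_d = 0.4970 d⁻¹ and 1 − D₀(k_a−k_d)/(k_d L₀) = 1 − 2.11×0.4970/(0.429×24.0) = 0.8981, so
t_c = ln(2.159 × 0.8981) / 0.4970 = 0.6620 / 0.4970 = 1.332 d.
L(t_c) = L₀ e^(−k_d t_c) = 24.0 × 0.5647 = 13.55 mg/L, and at the critical point k_a D_c = k_d L, so D_c = (0.429/0.926) × 13.55 = 6.279 mg/L.
Minimum DO = C_s − D_c = 9.65 − 6.279 = 3.371 mg/L.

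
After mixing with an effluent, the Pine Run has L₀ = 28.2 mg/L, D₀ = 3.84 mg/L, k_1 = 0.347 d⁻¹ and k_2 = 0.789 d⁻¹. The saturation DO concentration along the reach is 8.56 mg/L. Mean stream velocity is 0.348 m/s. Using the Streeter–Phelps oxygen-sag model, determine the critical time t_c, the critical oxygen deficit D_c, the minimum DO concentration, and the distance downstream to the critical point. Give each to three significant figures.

With k_2/k_1 = 2.274 and 1 − D₀(k_2−k_1)/(k_1 L₀) = 0.8265,
t_c = ln(2.274 × 0.8265) / (0.789 − 0.347) = ln(1.879) / 0.4420 = 0.6309/0.4420 = 1.427 d.
D_c = (k_1/k_2) L₀ e^(−k_1 t_c) = (0.347/0.789) × 28.2 × e^(−0.347×1.427) = 0.4398 × 28.2 × 0.6094 = 7.558 mg/L.
Minimum DO = C_s − D_c = 8.56 − 7.558 = 1.002 mg/L.
x_c = v t_c = 0.348 m/s × 1.427 d × 86400 s/d = 42920 m ≈ 42.9 km.

t_c ≈ 1.43 d; D_c ≈ 7.56 mg/L; min DO ≈ 1.00 mg/L; x_c ≈ 42.9 km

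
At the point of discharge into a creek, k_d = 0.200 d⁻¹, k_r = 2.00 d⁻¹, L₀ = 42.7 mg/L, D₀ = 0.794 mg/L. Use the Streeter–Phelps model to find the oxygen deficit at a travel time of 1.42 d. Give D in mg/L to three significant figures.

k_d L₀/(k_r−k_d) = 0.200×42.7/(2.00−0.200) = 8.540/1.800 = 4.744 mg/L.
e^(−k_d t) = e^(−0.200×1.420) = 0.7528; e^(−k_r t) = e^(−2.00×1.420) = 0.05843.
D = 4.744 × (0.7528 − 0.05843) + 0.794 × 0.05843 = 3.294 + 0.04639 = 3.341 mg/L.

D ≈ 3.34 mg/L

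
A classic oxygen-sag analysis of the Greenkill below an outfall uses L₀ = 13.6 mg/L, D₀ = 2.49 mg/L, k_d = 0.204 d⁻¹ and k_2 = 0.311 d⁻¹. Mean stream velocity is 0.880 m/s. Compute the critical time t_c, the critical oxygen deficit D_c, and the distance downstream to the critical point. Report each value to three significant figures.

t_c ≈ 3.00 d; D_c ≈ 4.84 mg/L; x_c ≈ 228 km

t_c = [1/(k_2−k_d)] ln[(k_2/k_d)(1 − D₀(k_2−k_d)/(k_d L₀))]
= [1/(0.311−0.204)] ln[(0.311/0.204)(1 − 2.49×0.1070/(0.204×13.6))]
= (1/0.1070) ln[1.525 × 0.9040] = 9.346 × ln(1.378) = 9.346 × 0.3207 = 2.997 d.
L(t_c) = L₀ e^(−k_d t_c) = 13.6 × 0.5426 = 7.379 mg/L, and at the critical point k_2 D_c = k_d L, so D_c = (0.204/0.311) × 7.379 = 4.840 mg/L.
x_c = v t_c = 0.880 m/s × 2.997 d × 86400 s/d = 227900 m ≈ 228 km.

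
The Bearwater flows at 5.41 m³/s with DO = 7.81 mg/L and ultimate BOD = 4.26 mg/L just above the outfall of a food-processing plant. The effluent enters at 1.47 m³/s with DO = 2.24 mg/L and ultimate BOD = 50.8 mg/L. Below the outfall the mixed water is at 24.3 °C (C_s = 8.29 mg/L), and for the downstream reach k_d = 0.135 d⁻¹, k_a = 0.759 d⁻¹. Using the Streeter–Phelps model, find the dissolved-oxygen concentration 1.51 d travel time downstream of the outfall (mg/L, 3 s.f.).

DO ≈ 6.23 mg/L

Mixed DO = (5.41×7.81 + 1.47×2.24)/(5.41+1.47) = 45.54/6.880 = 6.620 mg/L.
Mixed L₀ = (5.41×4.26 + 1.47×50.8)/(6.880) = 97.72/6.880 = 14.20 mg/L.
Initial deficit D₀ = C_s − DO₀ = 8.29 − 6.620 = 1.670 mg/L.
D(1.51) = [0.135×14.20/(0.759−0.135)](e^(−0.135×1.51) − e^(−0.759×1.51)) + 1.670 e^(−0.759×1.51)
= 3.073 × (0.8156 − 0.3179) + 1.670 × 0.3179 = 2.060 mg/L.
DO = 8.29 − 2.060 = 6.230 mg/L.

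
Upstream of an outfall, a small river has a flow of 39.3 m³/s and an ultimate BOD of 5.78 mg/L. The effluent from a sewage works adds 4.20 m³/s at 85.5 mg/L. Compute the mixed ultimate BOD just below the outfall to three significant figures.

Flow-weighted mixing: C = (Q_r C_r + Q_w C_w)/(Q_r + Q_w)
= (39.3×5.78 + 4.20×85.5)/(39.3 + 4.20) = 586.3/43.50 = 13.48 mg/L.

13.5 mg/L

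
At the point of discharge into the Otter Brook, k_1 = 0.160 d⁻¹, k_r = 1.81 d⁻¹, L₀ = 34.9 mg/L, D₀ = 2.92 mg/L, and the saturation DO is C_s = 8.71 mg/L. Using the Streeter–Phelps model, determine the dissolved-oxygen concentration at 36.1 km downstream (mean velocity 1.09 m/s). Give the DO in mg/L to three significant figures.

DO ≈ 5.76 mg/L

Travel time t = x/v = 36.1 km / (1.09 m/s) = 36100 m / 1.09 m/s = 33120 s = 0.3833 d.
k_1 L₀/(k_r−k_1) = 0.160×34.9/(1.81−0.160) = 5.584/1.650 = 3.384 mg/L.
e^(−k_1 t) = e^(−0.160×0.3833) = 0.9405; e^(−k_r t) = e^(−1.81×0.3833) = 0.4997.
D = 3.384 × (0.9405 − 0.4997) + 2.92 × 0.4997 = 1.492 + 1.459 = 2.951 mg/L.
DO = C_s − D = 8.71 − 2.951 = 5.759 mg/L.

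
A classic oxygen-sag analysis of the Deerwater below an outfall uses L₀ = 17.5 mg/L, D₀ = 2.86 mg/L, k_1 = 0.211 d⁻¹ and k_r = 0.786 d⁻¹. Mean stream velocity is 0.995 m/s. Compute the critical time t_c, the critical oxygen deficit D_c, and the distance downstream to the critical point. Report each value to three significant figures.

t_c ≈ 1.26 d; D_c ≈ 3.60 mg/L; x_c ≈ 108 km

With k_r/k_1 = 3.725 and 1 − D₀(k_r−k_1)/(k_1 L₀) = 0.5546,
t_c = ln(3.725 × 0.5546) / (0.786 − 0.211) = ln(2.066) / 0.5750 = 0.7257/0.5750 = 1.262 d.
D_c = (k_1/k_r) L₀ e^(−k_1 t_c) = (0.211/0.786) × 17.5 × e^(−0.211×1.262) = 0.2684 × 17.5 × 0.7662 = 3.600 mg/L.
x_c = v t_c = 0.995 m/s × 1.262 d × 86400 s/d = 108500 m ≈ 108 km.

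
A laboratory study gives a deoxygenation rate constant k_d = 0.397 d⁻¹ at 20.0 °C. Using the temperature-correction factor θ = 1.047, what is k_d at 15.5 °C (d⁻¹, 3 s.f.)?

k_d(T₂) = k_d(T₁) · θ^(T₂−T₁) = 0.397 × 1.047^(15.5−20.0)
= 0.397 × 1.047^-4.50 = 0.397 × 0.8133 = 0.3229 d⁻¹.

k_d ≈ 0.323 d⁻¹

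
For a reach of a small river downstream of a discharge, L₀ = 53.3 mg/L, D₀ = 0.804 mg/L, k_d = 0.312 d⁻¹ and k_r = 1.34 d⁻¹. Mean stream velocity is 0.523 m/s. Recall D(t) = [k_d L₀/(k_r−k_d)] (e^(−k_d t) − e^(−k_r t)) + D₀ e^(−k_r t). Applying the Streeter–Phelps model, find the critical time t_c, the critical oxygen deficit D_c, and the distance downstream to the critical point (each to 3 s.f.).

At the critical point dD/dt = 0, so k_d L₀ e^(−k_d t) = k_r D. Substituting D(t) from the Streeter–Phelps equation and solving for t gives
t_c = ln[(k_r/k_d)(1 − D₀(k_r−k_d)/(k_d L₀))] / (k_r−k_d).
Here k_r−k_d = 1.028 d⁻¹ and 1 − D₀(k_r−k_d)/(k_d L₀) = 1 − 0.804×1.028/(0.312×53.3) = 0.9503, so
t_c = ln(4.295 × 0.9503) / 1.028 = 1.406 / 1.028 = 1.368 d.
L(t_c) = L₀ e^(−k_d t_c) = 53.3 × 0.6526 = 34.78 mg/L, and at the critical point k_r D_c = k_d L, so D_c = (0.312/1.34) × 34.78 = 8.098 mg/L.
x_c = v t_c = 0.523 m/s × 1.368 d × 86400 s/d = 61820 m ≈ 61.8 km.

t_c ≈ 1.37 d; D_c ≈ 8.10 mg/L; x_c ≈ 61.8 km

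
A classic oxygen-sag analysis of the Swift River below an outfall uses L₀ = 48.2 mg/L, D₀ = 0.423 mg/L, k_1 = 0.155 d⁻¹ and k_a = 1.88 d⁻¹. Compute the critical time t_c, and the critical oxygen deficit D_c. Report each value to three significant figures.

t_c ≈ 1.39 d; D_c ≈ 3.21 mg/L

With k_a/k_1 = 12.13 and 1 − D₀(k_a−k_1)/(k_1 L₀) = 0.9023,
t_c = ln(12.13 × 0.9023) / (1.88 − 0.155) = ln(10.94) / 1.725 = 2.393/1.725 = 1.387 d.
D_c = (k_1/k_a) L₀ e^(−k_1 t_c) = (0.155/1.88) × 48.2 × e^(−0.155×1.387) = 0.08245 × 48.2 × 0.8065 = 3.205 mg/L.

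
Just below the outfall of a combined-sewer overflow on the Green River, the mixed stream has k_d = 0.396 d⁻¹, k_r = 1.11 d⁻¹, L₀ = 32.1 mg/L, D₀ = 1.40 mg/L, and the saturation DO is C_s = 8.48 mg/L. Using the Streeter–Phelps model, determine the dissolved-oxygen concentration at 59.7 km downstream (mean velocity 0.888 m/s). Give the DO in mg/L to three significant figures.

Travel time t = x/v = 59.7 km / (0.888 m/s) = 59700 m / 0.888 m/s = 67230 s = 0.7781 d.
k_d L₀/(k_r−k_d) = 0.396×32.1/(1.11−0.396) = 12.71/0.7140 = 17.80 mg/L.
e^(−k_d t) = e^(−0.396×0.7781) = 0.7348; e^(−k_r t) = e^(−1.11×0.7781) = 0.4216.
D = 17.80 × (0.7348 − 0.4216) + 1.40 × 0.4216 = 5.576 + 0.5902 = 6.167 mg/L.
DO = C_s − D = 8.48 − 6.167 = 2.313 mg/L.

DO ≈ 2.31 mg/L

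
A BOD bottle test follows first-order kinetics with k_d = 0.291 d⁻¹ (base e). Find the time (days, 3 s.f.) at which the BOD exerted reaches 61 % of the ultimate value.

y/L₀ = 1 − e^(−k_d t) = 0.61 ⇒ e^(−k_d t) = 0.390
t = −ln(0.390) / 0.291 = 0.9416 / 0.291 = 3.236 d.

t ≈ 3.24 d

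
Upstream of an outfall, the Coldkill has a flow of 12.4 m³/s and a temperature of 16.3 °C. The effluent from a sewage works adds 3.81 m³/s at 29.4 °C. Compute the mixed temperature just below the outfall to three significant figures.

19.4 °C

Flow-weighted mixing: C = (Q_r C_r + Q_w C_w)/(Q_r + Q_w)
= (12.4×16.3 + 3.81×29.4)/(12.4 + 3.81) = 314.1/16.21 = 19.38 °C.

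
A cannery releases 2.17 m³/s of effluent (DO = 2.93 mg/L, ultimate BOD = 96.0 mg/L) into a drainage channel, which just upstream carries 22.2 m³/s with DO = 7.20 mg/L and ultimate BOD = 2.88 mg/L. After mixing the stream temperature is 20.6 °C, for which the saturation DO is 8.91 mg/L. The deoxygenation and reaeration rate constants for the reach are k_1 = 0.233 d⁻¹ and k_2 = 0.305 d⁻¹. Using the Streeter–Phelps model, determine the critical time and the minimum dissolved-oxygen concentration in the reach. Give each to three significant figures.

Mixed DO = (22.2×7.20 + 2.17×2.93)/(22.2+2.17) = 166.2/24.37 = 6.820 mg/L.
Mixed L₀ = (22.2×2.88 + 2.17×96.0)/(24.37) = 272.3/24.37 = 11.17 mg/L.
Initial deficit D₀ = C_s − DO₀ = 8.91 − 6.820 = 2.090 mg/L.
t_c = (1/0.07200) ln[(0.305/0.233)(1 − 2.090×0.07200/(0.233×11.17))] = 13.89 × ln(1.233) = 2.913 d.
D_c = (0.233/0.305) × 11.17 × e^(−0.233×2.913) = 0.7639 × 11.17 × 0.5073 = 4.329 mg/L.
Minimum DO = 8.91 − 4.329 = 4.581 mg/L.

t_c ≈ 2.91 d; minimum DO ≈ 4.58 mg/L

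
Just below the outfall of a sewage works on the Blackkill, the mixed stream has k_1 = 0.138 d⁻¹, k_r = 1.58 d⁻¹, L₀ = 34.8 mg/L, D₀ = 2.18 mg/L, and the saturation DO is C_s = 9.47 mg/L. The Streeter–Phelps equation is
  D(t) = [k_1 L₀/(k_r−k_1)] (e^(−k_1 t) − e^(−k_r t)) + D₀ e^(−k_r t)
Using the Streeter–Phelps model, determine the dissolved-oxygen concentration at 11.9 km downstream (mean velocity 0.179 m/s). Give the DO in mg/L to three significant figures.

Travel time t = x/v = 11.9 km / (0.179 m/s) = 11900 m / 0.179 m/s = 66480 s = 0.7694 d.
k_1 L₀/(k_r−k_1) = 0.138×34.8/(1.58−0.138) = 4.802/1.442 = 3.330 mg/L.
e^(−k_1 t) = e^(−0.138×0.7694) = 0.8993; e^(−k_r t) = e^(−1.58×0.7694) = 0.2965.
D = 3.330 × (0.8993 − 0.2965) + 2.18 × 0.2965 = 2.007 + 0.6464 = 2.654 mg/L.
DO = C_s − D = 9.47 − 2.654 = 6.816 mg/L.

DO ≈ 6.82 mg/L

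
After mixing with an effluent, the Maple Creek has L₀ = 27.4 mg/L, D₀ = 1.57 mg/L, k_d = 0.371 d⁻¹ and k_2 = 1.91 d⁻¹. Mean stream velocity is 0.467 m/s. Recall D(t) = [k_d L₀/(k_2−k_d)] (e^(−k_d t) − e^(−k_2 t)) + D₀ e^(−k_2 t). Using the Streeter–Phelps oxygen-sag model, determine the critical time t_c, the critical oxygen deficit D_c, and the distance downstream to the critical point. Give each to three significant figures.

t_c ≈ 0.888 d; D_c ≈ 3.83 mg/L; x_c ≈ 35.8 km

t_c = [1/(k_2−k_d)] ln[(k_2/k_d)(1 − D₀(k_2−k_d)/(k_d L₀))]
= [1/(1.91−0.371)] ln[(1.91/0.371)(1 − 1.57×1.539/(0.371×27.4))]
= (1/1.539) ln[5.148 × 0.7623] = 0.6498 × ln(3.925) = 0.6498 × 1.367 = 0.8884 d.
L(t_c) = L₀ e^(−k_d t_c) = 27.4 × 0.7192 = 19.71 mg/L, and at the critical point k_2 D_c = k_d L, so D_c = (0.371/1.91) × 19.71 = 3.828 mg/L.
x_c = v t_c = 0.467 m/s × 0.8884 d × 86400 s/d = 35850 m ≈ 35.8 km.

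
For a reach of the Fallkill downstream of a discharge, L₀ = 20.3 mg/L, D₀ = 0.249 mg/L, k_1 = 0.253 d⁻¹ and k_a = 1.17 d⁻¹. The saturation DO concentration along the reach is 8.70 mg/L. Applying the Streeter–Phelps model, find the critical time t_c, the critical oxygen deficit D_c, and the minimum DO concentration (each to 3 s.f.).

t_c ≈ 1.62 d; D_c ≈ 2.91 mg/L; min DO ≈ 5.79 mg/L

At the critical point dD/dt = 0, so k_1 L₀ e^(−k_1 t) = k_a D. Substituting D(t) from the Streeter–Phelps equation and solving for t gives
t_c = ln[(k_a/k_1)(1 − D₀(k_a−k_1)/(k_1 L₀))] / (k_a−k_1).
Here k_a−k_1 = 0.9170 d⁻¹ and 1 − D₀(k_a−k_1)/(k_1 L₀) = 1 − 0.249×0.9170/(0.253×20.3) = 0.9555, so
t_c = ln(4.625 × 0.9555) / 0.9170 = 1.486 / 0.9170 = 1.620 d.
D_c = (k_1/k_a) L₀ e^(−k_1 t_c) = (0.253/1.17) × 20.3 × e^(−0.253×1.620) = 0.2162 × 20.3 × 0.6637 = 2.913 mg/L.
Minimum DO = C_s − D_c = 8.70 − 2.913 = 5.787 mg/L.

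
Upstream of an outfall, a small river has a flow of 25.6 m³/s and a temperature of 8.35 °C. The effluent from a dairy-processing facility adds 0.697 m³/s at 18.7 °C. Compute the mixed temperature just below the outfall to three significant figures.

Flow-weighted mixing: C = (Q_r C_r + Q_w C_w)/(Q_r + Q_w)
= (25.6×8.35 + 0.697×18.7)/(25.6 + 0.697) = 226.8/26.30 = 8.624 °C.

8.62 °C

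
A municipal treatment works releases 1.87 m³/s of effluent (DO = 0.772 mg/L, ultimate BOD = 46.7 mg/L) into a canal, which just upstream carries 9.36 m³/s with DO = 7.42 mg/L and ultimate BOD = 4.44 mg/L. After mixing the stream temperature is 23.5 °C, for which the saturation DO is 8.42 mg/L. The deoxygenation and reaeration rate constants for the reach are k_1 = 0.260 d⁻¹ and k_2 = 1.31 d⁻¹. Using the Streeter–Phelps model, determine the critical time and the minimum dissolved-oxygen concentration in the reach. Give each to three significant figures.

Mixed DO = (9.36×7.42 + 1.87×0.772)/(9.36+1.87) = 70.89/11.23 = 6.313 mg/L.
Mixed L₀ = (9.36×4.44 + 1.87×46.7)/(11.23) = 128.9/11.23 = 11.48 mg/L.
Initial deficit D₀ = C_s − DO₀ = 8.42 − 6.313 = 2.107 mg/L.
t_c = (1/1.050) ln[(1.31/0.260)(1 − 2.107×1.050/(0.260×11.48))] = 0.9524 × ln(1.303) = 0.2520 d.
D_c = (0.260/1.31) × 11.48 × e^(−0.260×0.2520) = 0.1985 × 11.48 × 0.9366 = 2.133 mg/L.
Minimum DO = 8.42 − 2.133 = 6.287 mg/L.

t_c ≈ 0.252 d; minimum DO ≈ 6.29 mg/L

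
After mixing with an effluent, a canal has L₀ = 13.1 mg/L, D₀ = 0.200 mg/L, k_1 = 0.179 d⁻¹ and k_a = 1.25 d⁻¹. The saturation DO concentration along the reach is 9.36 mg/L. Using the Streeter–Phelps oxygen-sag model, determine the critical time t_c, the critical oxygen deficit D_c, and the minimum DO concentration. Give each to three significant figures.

t_c ≈ 1.73 d; D_c ≈ 1.38 mg/L; min DO ≈ 7.98 mg/L

t_c = [1/(k_a−k_1)] ln[(k_a/k_1)(1 − D₀(k_a−k_1)/(k_1 L₀))]
= [1/(1.25−0.179)] ln[(1.25/0.179)(1 − 0.200×1.071/(0.179×13.1))]
= (1/1.071) ln[6.983 × 0.9087] = 0.9337 × ln(6.345) = 0.9337 × 1.848 = 1.725 d.
L(t_c) = L₀ e^(−k_1 t_c) = 13.1 × 0.7343 = 9.620 mg/L, and at the critical point k_a D_c = k_1 L, so D_c = (0.179/1.25) × 9.620 = 1.378 mg/L.
Minimum DO = C_s − D_c = 9.36 − 1.378 = 7.982 mg/L.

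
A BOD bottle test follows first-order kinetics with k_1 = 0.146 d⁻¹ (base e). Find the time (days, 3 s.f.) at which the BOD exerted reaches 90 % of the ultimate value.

y/L₀ = 1 − e^(−k_1 t) = 0.90 ⇒ e^(−k_1 t) = 0.100
t = −ln(0.100) / 0.146 = 2.303 / 0.146 = 15.77 d.

t ≈ 15.8 d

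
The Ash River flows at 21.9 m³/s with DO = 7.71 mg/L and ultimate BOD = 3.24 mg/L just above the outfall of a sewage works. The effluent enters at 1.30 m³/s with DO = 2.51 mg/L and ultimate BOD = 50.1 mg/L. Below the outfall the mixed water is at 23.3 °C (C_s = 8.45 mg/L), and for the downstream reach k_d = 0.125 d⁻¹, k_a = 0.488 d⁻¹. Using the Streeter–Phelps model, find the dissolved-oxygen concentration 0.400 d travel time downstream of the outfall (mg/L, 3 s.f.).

Mixed DO = (21.9×7.71 + 1.30×2.51)/(21.9+1.30) = 172.1/23.20 = 7.419 mg/L.
Mixed L₀ = (21.9×3.24 + 1.30×50.1)/(23.20) = 136.1/23.20 = 5.866 mg/L.
Initial deficit D₀ = C_s − DO₀ = 8.45 − 7.419 = 1.031 mg/L.
D(0.400) = [0.125×5.866/(0.488−0.125)](e^(−0.125×0.400) − e^(−0.488×0.400)) + 1.031 e^(−0.488×0.400)
= 2.020 × (0.9512 − 0.8227) + 1.031 × 0.8227 = 1.108 mg/L.
DO = 8.45 − 1.108 = 7.342 mg/L.

DO ≈ 7.34 mg/L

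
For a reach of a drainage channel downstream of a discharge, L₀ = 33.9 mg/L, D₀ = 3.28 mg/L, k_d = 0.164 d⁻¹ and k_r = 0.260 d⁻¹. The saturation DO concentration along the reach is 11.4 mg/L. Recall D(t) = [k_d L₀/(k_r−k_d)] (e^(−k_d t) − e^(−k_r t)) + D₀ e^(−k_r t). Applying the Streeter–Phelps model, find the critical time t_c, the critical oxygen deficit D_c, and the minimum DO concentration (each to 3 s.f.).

At the critical point dD/dt = 0, so k_d L₀ e^(−k_d t) = k_r D. Substituting D(t) from the Streeter–Phelps equation and solving for t gives
t_c = ln[(k_r/k_d)(1 − D₀(k_r−k_d)/(k_d L₀))] / (k_r−k_d).
Here k_r−k_d = 0.09600 d⁻¹ and 1 − D₀(k_r−k_d)/(k_d L₀) = 1 − 3.28×0.09600/(0.164×33.9) = 0.9434, so
t_c = ln(1.585 × 0.9434) / 0.09600 = 0.4025 / 0.09600 = 4.193 d.
D_c = (k_d/k_r) L₀ e^(−k_d t_c) = (0.164/0.260) × 33.9 × e^(−0.164×4.193) = 0.6308 × 33.9 × 0.5028 = 10.75 mg/L.
Minimum DO = C_s − D_c = 11.4 − 10.75 = 0.6492 mg/L.

t_c ≈ 4.19 d; D_c ≈ 10.8 mg/L; min DO ≈ 0.649 mg/L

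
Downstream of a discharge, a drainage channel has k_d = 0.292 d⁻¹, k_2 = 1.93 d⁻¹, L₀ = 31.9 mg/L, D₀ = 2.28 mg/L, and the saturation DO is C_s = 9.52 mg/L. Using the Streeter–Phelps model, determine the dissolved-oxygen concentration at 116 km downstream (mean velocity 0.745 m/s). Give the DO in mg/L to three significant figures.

Travel time t = x/v = 116 km / (0.745 m/s) = 116000 m / 0.745 m/s = 155700 s = 1.802 d.
k_d L₀/(k_2−k_d) = 0.292×31.9/(1.93−0.292) = 9.315/1.638 = 5.687 mg/L.
e^(−k_d t) = e^(−0.292×1.802) = 0.5908; e^(−k_2 t) = e^(−1.93×1.802) = 0.03087.
D = 5.687 × (0.5908 − 0.03087) + 2.28 × 0.03087 = 3.184 + 0.07037 = 3.255 mg/L.
DO = C_s − D = 9.52 − 3.255 = 6.265 mg/L.

DO ≈ 6.27 mg/L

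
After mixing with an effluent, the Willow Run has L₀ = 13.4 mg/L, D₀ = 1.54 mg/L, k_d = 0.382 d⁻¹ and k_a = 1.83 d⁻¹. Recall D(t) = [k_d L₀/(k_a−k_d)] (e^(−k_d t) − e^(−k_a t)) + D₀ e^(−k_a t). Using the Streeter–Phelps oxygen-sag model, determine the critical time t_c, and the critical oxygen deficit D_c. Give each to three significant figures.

t_c ≈ 0.687 d; D_c ≈ 2.15 mg/L

At the critical point dD/dt = 0, so k_d L₀ e^(−k_d t) = k_a D. Substituting D(t) from the Streeter–Phelps equation and solving for t gives
t_c = ln[(k_a/k_d)(1 − D₀(k_a−k_d)/(k_d L₀))] / (k_a−k_d).
Here k_a−k_d = 1.448 d⁻¹ and 1 − D₀(k_a−k_d)/(k_d L₀) = 1 − 1.54×1.448/(0.382×13.4) = 0.5644, so
t_c = ln(4.791 × 0.5644) / 1.448 = 0.9946 / 1.448 = 0.6869 d.
D_c = (k_d/k_a) L₀ e^(−k_d t_c) = (0.382/1.83) × 13.4 × e^(−0.382×0.6869) = 0.2087 × 13.4 × 0.7692 = 2.152 mg/L.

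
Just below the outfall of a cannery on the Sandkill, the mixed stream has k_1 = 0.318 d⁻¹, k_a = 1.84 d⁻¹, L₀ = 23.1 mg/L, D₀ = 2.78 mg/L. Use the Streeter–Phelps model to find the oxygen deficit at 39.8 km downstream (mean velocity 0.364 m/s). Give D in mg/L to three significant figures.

D ≈ 3.03 mg/L

Travel time t = x/v = 39.8 km / (0.364 m/s) = 39800 m / 0.364 m/s = 109300 s = 1.266 d.
k_1 L₀/(k_a−k_1) = 0.318×23.1/(1.84−0.318) = 7.346/1.522 = 4.826 mg/L.
e^(−k_1 t) = e^(−0.318×1.266) = 0.6687; e^(−k_a t) = e^(−1.84×1.266) = 0.09744.
D = 4.826 × (0.6687 − 0.09744) + 2.78 × 0.09744 = 2.757 + 0.2709 = 3.028 mg/L.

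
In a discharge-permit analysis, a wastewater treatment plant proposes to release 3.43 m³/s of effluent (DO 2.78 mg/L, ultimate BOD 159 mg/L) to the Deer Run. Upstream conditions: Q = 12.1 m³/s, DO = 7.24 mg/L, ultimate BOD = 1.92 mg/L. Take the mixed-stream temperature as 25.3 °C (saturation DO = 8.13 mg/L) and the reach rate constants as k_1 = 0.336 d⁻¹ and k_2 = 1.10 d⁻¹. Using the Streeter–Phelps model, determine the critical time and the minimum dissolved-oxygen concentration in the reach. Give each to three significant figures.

Mixed DO = (12.1×7.24 + 3.43×2.78)/(12.1+3.43) = 97.14/15.53 = 6.255 mg/L.
Mixed L₀ = (12.1×1.92 + 3.43×159)/(15.53) = 568.6/15.53 = 36.61 mg/L.
Initial deficit D₀ = C_s − DO₀ = 8.13 − 6.255 = 1.875 mg/L.
t_c = (1/0.7640) ln[(1.10/0.336)(1 − 1.875×0.7640/(0.336×36.61))] = 1.309 × ln(2.893) = 1.390 d.
D_c = (0.336/1.10) × 36.61 × e^(−0.336×1.390) = 0.3055 × 36.61 × 0.6268 = 7.010 mg/L.
Minimum DO = 8.13 − 7.010 = 1.120 mg/L.

t_c ≈ 1.39 d; minimum DO ≈ 1.12 mg/L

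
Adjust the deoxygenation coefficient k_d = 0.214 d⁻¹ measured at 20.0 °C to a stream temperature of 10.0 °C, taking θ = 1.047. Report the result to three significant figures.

k_d ≈ 0.135 d⁻¹

k_d(T₂) = k_d(T₁) · θ^(T₂−T₁) = 0.214 × 1.047^(10.0−20.0)
= 0.214 × 1.047^-10.0 = 0.214 × 0.6317 = 0.1352 d⁻¹.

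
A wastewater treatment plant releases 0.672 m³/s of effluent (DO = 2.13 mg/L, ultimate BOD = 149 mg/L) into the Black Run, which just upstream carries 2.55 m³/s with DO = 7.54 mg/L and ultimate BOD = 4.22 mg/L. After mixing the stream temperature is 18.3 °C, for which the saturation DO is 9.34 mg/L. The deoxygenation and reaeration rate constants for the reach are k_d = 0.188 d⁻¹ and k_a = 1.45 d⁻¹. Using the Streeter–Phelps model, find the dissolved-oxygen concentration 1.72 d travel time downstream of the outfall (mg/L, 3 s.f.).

Mixed DO = (2.55×7.54 + 0.672×2.13)/(2.55+0.672) = 20.66/3.222 = 6.412 mg/L.
Mixed L₀ = (2.55×4.22 + 0.672×149)/(3.222) = 110.9/3.222 = 34.42 mg/L.
Initial deficit D₀ = C_s − DO₀ = 9.34 − 6.412 = 2.928 mg/L.
D(1.72) = [0.188×34.42/(1.45−0.188)](e^(−0.188×1.72) − e^(−1.45×1.72)) + 2.928 e^(−1.45×1.72)
= 5.127 × (0.7237 − 0.08258) + 2.928 × 0.08258 = 3.529 mg/L.
DO = 9.34 − 3.529 = 5.811 mg/L.

DO ≈ 5.81 mg/L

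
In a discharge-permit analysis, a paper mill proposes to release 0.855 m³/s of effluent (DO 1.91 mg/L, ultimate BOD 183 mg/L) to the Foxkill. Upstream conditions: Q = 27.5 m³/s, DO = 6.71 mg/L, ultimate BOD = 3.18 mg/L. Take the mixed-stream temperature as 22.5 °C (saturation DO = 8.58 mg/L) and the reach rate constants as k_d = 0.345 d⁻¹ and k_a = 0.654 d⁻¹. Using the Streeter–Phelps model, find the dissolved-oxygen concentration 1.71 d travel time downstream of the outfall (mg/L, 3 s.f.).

Mixed DO = (27.5×6.71 + 0.855×1.91)/(27.5+0.855) = 186.2/28.36 = 6.565 mg/L.
Mixed L₀ = (27.5×3.18 + 0.855×183)/(28.36) = 243.9/28.36 = 8.602 mg/L.
Initial deficit D₀ = C_s − DO₀ = 8.58 − 6.565 = 2.015 mg/L.
D(1.71) = [0.345×8.602/(0.654−0.345)](e^(−0.345×1.71) − e^(−0.654×1.71)) + 2.015 e^(−0.654×1.71)
= 9.604 × (0.5544 − 0.3268) + 2.015 × 0.3268 = 2.844 mg/L.
DO = 8.58 − 2.844 = 5.736 mg/L.

DO ≈ 5.74 mg/L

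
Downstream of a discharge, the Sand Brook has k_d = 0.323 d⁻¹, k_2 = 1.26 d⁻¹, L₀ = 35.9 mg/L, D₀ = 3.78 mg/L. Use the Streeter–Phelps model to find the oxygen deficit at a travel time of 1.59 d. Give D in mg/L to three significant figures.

k_d L₀/(k_2−k_d) = 0.323×35.9/(1.26−0.323) = 11.60/0.9370 = 12.38 mg/L.
e^(−k_d t) = e^(−0.323×1.590) = 0.5984; e^(−k_2 t) = e^(−1.26×1.590) = 0.1349.
D = 12.38 × (0.5984 − 0.1349) + 3.78 × 0.1349 = 5.736 + 0.5098 = 6.246 mg/L.

D ≈ 6.25 mg/L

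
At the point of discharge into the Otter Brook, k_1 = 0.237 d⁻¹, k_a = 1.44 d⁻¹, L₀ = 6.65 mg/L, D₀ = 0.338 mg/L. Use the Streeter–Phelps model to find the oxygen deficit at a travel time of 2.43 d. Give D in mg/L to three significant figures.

D ≈ 0.707 mg/L

k_1 L₀/(k_a−k_1) = 0.237×6.65/(1.44−0.237) = 1.576/1.203 = 1.310 mg/L.
e^(−k_1 t) = e^(−0.237×2.430) = 0.5622; e^(−k_a t) = e^(−1.44×2.430) = 0.03022.
D = 1.310 × (0.5622 − 0.03022) + 0.338 × 0.03022 = 0.6969 + 0.01021 = 0.7072 mg/L.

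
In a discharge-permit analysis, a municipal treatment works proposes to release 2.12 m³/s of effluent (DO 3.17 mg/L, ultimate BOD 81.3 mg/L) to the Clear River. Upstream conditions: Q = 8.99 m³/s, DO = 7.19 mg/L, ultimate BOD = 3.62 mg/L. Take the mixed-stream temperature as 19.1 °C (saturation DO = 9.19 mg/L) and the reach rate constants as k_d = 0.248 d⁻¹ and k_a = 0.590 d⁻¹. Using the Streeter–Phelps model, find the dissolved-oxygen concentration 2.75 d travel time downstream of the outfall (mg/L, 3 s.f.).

DO ≈ 4.52 mg/L

Mixed DO = (8.99×7.19 + 2.12×3.17)/(8.99+2.12) = 71.36/11.11 = 6.423 mg/L.
Mixed L₀ = (8.99×3.62 + 2.12×81.3)/(11.11) = 204.9/11.11 = 18.44 mg/L.
Initial deficit D₀ = C_s − DO₀ = 9.19 − 6.423 = 2.767 mg/L.
D(2.75) = [0.248×18.44/(0.590−0.248)](e^(−0.248×2.75) − e^(−0.590×2.75)) + 2.767 e^(−0.590×2.75)
= 13.37 × (0.5056 − 0.1974) + 2.767 × 0.1974 = 4.668 mg/L.
DO = 9.19 − 4.668 = 4.522 mg/L.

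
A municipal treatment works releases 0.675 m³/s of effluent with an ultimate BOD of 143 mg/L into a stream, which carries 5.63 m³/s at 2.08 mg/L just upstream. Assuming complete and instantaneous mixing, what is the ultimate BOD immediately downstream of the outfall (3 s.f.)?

17.2 mg/L

Flow-weighted mixing: C = (Q_r C_r + Q_w C_w)/(Q_r + Q_w)
= (5.63×2.08 + 0.675×143)/(5.63 + 0.675) = 108.2/6.305 = 17.17 mg/L.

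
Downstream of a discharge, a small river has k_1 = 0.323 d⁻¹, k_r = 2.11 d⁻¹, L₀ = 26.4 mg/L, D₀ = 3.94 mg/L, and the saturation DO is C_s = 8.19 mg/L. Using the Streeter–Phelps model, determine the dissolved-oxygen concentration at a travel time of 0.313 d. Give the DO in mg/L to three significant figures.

k_1 L₀/(k_r−k_1) = 0.323×26.4/(2.11−0.323) = 8.527/1.787 = 4.772 mg/L.
e^(−k_1 t) = e^(−0.323×0.3130) = 0.9038; e^(−k_r t) = e^(−2.11×0.3130) = 0.5166.
D = 4.772 × (0.9038 − 0.5166) + 3.94 × 0.5166 = 1.848 + 2.036 = 3.883 mg/L.
DO = C_s − D = 8.19 − 3.883 = 4.307 mg/L.

DO ≈ 4.31 mg/L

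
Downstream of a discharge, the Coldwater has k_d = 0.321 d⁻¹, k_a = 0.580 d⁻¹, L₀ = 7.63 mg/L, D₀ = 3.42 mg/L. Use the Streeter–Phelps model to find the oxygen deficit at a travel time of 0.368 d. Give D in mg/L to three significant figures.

k_d L₀/(k_a−k_d) = 0.321×7.63/(0.580−0.321) = 2.449/0.2590 = 9.456 mg/L.
e^(−k_d t) = e^(−0.321×0.3680) = 0.8886; e^(−k_a t) = e^(−0.580×0.3680) = 0.8078.
D = 9.456 × (0.8886 − 0.8078) + 3.42 × 0.8078 = 0.7639 + 2.763 = 3.527 mg/L.

D ≈ 3.53 mg/L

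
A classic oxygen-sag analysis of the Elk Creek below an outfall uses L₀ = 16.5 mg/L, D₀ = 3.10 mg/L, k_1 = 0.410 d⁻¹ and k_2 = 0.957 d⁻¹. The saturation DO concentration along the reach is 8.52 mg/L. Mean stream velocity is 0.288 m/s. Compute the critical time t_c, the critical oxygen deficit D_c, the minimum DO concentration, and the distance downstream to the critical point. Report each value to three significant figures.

At the critical point dD/dt = 0, so k_1 L₀ e^(−k_1 t) = k_2 D. Substituting D(t) from the Streeter–Phelps equation and solving for t gives
t_c = ln[(k_2/k_1)(1 − D₀(k_2−k_1)/(k_1 L₀))] / (k_2−k_1).
Here k_2−k_1 = 0.5470 d⁻¹ and 1 − D₀(k_2−k_1)/(k_1 L₀) = 1 − 3.10×0.5470/(0.410×16.5) = 0.7493, so
t_c = ln(2.334 × 0.7493) / 0.5470 = 0.5591 / 0.5470 = 1.022 d.
D_c = (k_1/k_2) L₀ e^(−k_1 t_c) = (0.410/0.957) × 16.5 × e^(−0.410×1.022) = 0.4284 × 16.5 × 0.6577 = 4.649 mg/L.
Minimum DO = C_s − D_c = 8.52 − 4.649 = 3.871 mg/L.
x_c = v t_c = 0.288 m/s × 1.022 d × 86400 s/d = 25430 m ≈ 25.4 km.

t_c ≈ 1.02 d; D_c ≈ 4.65 mg/L; min DO ≈ 3.87 mg/L; x_c ≈ 25.4 km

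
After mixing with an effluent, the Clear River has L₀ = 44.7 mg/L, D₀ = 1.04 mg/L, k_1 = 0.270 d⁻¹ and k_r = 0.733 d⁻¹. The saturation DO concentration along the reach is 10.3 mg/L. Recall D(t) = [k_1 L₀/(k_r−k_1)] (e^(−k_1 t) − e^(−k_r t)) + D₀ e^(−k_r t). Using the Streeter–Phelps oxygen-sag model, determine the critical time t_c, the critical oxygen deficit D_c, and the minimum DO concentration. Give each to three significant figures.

t_c ≈ 2.07 d; D_c ≈ 9.42 mg/L; min DO ≈ 0.882 mg/L

With k_r/k_1 = 2.715 and 1 − D₀(k_r−k_1)/(k_1 L₀) = 0.9601,
t_c = ln(2.715 × 0.9601) / (0.733 − 0.270) = ln(2.607) / 0.4630 = 0.9580/0.4630 = 2.069 d.
D_c = (k_1/k_r) L₀ e^(−k_1 t_c) = (0.270/0.733) × 44.7 × e^(−0.270×2.069) = 0.3683 × 44.7 × 0.5720 = 9.418 mg/L.
Minimum DO = C_s − D_c = 10.3 − 9.418 = 0.8824 mg/L.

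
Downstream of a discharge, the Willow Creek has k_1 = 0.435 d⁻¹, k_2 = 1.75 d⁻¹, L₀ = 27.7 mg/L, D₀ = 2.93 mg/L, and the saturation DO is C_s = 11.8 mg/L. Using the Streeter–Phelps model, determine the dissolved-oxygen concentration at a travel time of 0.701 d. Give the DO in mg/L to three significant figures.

k_1 L₀/(k_2−k_1) = 0.435×27.7/(1.75−0.435) = 12.05/1.315 = 9.163 mg/L.
e^(−k_1 t) = e^(−0.435×0.7010) = 0.7372; e^(−k_2 t) = e^(−1.75×0.7010) = 0.2932.
D = 9.163 × (0.7372 − 0.2932) + 2.93 × 0.2932 = 4.068 + 0.8592 = 4.927 mg/L.
DO = C_s − D = 11.8 − 4.927 = 6.873 mg/L.

DO ≈ 6.87 mg/L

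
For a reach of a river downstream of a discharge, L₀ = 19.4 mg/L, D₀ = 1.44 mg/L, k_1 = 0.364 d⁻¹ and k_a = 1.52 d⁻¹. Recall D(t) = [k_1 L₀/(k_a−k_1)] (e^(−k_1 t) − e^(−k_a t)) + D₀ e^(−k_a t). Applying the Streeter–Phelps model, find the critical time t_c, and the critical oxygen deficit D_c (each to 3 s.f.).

t_c ≈ 1.00 d; D_c ≈ 3.22 mg/L

With k_a/k_1 = 4.176 and 1 − D₀(k_a−k_1)/(k_1 L₀) = 0.7643,
t_c = ln(4.176 × 0.7643) / (1.52 − 0.364) = ln(3.191) / 1.156 = 1.160/1.156 = 1.004 d.
D_c = (k_1/k_a) L₀ e^(−k_1 t_c) = (0.364/1.52) × 19.4 × e^(−0.364×1.004) = 0.2395 × 19.4 × 0.6939 = 3.224 mg/L.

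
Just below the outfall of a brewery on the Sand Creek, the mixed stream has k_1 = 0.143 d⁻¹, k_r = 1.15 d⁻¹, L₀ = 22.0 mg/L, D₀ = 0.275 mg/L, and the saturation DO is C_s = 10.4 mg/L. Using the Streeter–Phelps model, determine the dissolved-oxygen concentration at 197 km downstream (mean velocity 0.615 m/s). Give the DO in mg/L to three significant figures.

Travel time t = x/v = 197 km / (0.615 m/s) = 197000 m / 0.615 m/s = 320300 s = 3.707 d.
k_1 L₀/(k_r−k_1) = 0.143×22.0/(1.15−0.143) = 3.146/1.007 = 3.124 mg/L.
e^(−k_1 t) = e^(−0.143×3.707) = 0.5885; e^(−k_r t) = e^(−1.15×3.707) = 0.01407.
D = 3.124 × (0.5885 − 0.01407) + 0.275 × 0.01407 = 1.795 + 0.003870 = 1.798 mg/L.
DO = C_s − D = 10.4 − 1.798 = 8.602 mg/L.

DO ≈ 8.60 mg/L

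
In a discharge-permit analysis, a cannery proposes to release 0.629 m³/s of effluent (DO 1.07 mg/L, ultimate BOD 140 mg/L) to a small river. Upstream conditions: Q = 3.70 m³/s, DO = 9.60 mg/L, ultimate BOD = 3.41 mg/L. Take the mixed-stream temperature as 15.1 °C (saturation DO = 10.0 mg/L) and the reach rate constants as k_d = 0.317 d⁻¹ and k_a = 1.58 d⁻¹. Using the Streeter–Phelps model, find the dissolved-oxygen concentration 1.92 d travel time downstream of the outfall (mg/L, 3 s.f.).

DO ≈ 7.03 mg/L

Mixed DO = (3.70×9.60 + 0.629×1.07)/(3.70+0.629) = 36.19/4.329 = 8.361 mg/L.
Mixed L₀ = (3.70×3.41 + 0.629×140)/(4.329) = 100.7/4.329 = 23.26 mg/L.
Initial deficit D₀ = C_s − DO₀ = 10.0 − 8.361 = 1.639 mg/L.
D(1.92) = [0.317×23.26/(1.58−0.317)](e^(−0.317×1.92) − e^(−1.58×1.92)) + 1.639 e^(−1.58×1.92)
= 5.837 × (0.5441 − 0.04814) + 1.639 × 0.04814 = 2.974 mg/L.
DO = 10.0 − 2.974 = 7.026 mg/L.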